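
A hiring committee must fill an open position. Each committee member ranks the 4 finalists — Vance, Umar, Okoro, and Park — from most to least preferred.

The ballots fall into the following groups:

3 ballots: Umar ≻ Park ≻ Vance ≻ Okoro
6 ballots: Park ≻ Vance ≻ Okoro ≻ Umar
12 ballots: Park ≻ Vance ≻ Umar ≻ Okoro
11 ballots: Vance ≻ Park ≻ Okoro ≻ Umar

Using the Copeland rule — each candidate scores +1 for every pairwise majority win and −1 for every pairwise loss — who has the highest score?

Pairwise results:
  Vance vs Umar: Vance wins 29–3.
  Vance vs Okoro: Vance wins 32–0.
  Vance vs Park: Park wins 21–11.
  Umar vs Okoro: Okoro wins 17–15.
  Umar vs Park: Park wins 29–3.
  Okoro vs Park: Park wins 32–0.
Copeland scores (wins − losses):
  Vance: 2 − 1 = 1
  Umar: 0 − 3 = -3
  Okoro: 1 − 2 = -1
  Park: 3 − 0 = 3
Park has the best Copeland score.

Park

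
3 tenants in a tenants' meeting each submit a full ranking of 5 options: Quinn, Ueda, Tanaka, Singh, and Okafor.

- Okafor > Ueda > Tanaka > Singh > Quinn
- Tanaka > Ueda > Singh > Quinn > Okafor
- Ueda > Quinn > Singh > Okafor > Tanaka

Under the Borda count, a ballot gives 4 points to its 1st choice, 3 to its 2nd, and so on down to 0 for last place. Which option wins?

Ueda

Borda scores:
  Quinn: 0 + 1 + 3 = 4
  Ueda: 3 + 3 + 4 = 10
  Tanaka: 2 + 4 + 0 = 6
  Singh: 1 + 2 + 2 = 5
  Okafor: 4 + 0 + 1 = 5
Ueda has the highest total.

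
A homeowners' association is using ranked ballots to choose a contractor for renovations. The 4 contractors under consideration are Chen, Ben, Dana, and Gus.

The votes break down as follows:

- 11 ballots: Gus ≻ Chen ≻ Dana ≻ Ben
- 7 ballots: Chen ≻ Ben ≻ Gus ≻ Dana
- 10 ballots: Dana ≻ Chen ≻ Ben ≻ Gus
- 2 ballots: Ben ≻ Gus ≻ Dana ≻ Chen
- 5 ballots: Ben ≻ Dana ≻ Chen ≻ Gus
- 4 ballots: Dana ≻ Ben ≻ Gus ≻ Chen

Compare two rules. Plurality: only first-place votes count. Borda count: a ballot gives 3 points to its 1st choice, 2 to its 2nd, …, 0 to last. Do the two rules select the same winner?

Plurality first-place counts: Chen 7, Ben 7, Dana 14, Gus 11 → Dana.
Borda totals: Chen 68, Ben 53, Dana 65, Gus 48 → Chen.
The two rules disagree: plurality picks Dana, Borda picks Chen.

No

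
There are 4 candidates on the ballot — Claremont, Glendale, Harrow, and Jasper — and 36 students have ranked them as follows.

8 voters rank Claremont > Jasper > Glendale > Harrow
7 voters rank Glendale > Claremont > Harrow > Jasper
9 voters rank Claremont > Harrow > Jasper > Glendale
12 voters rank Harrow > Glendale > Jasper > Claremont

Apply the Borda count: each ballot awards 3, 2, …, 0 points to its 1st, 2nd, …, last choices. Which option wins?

Claremont

Borda scores:
  Claremont: 8·3 + 7·2 + 9·3 + 12·0 = 65
  Glendale: 8·1 + 7·3 + 9·0 + 12·2 = 53
  Harrow: 8·0 + 7·1 + 9·2 + 12·3 = 61
  Jasper: 8·2 + 7·0 + 9·1 + 12·1 = 37
Claremont has the highest total.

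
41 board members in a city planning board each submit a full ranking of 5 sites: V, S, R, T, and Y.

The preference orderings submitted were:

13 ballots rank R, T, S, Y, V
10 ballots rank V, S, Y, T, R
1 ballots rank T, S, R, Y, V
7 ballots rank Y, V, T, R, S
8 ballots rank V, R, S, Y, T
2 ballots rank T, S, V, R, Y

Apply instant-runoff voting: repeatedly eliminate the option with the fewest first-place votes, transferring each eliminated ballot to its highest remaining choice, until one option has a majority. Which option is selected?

Round 1: V 18, R 13, Y 7, T 3, S 0. S has the fewest and is eliminated.
Round 2: V 18, R 13, Y 7, T 3. T has the fewest and is eliminated.
Round 3: V 20, R 14, Y 7. Y has the fewest and is eliminated.
Round 4: V 27, R 14. V has a majority.

V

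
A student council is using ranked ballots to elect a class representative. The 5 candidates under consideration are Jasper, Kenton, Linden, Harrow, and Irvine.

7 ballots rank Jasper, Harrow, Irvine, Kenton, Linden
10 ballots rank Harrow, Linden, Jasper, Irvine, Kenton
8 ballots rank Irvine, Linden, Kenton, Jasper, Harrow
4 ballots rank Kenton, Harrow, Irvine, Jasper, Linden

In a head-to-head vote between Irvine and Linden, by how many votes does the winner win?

Ballots ranking Irvine above Linden: 7+8+4 = 19.
Ballots ranking Linden above Irvine: 10.
Irvine wins 19–10, a margin of 9.

9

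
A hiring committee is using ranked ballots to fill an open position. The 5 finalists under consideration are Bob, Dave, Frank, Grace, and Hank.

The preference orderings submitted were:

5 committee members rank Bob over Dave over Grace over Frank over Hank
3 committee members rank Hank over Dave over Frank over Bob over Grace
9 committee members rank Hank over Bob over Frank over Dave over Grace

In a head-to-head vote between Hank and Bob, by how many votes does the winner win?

Ballots ranking Hank above Bob: 3+9 = 12.
Ballots ranking Bob above Hank: 5.
Hank wins 12–5, a margin of 7.

7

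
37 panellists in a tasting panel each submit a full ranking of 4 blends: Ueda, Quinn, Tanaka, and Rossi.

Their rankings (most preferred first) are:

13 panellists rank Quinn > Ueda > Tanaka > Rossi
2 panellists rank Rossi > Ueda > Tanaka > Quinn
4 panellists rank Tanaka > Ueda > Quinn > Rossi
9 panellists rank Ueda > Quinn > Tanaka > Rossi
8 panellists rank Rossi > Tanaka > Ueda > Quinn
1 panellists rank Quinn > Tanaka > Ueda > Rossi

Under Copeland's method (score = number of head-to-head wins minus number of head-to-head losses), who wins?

Pairwise results:
  Ueda vs Quinn: Ueda wins 23–14.
  Ueda vs Tanaka: Ueda wins 24–13.
  Ueda vs Rossi: Ueda wins 27–10.
  Quinn vs Tanaka: Quinn wins 23–14.
  Quinn vs Rossi: Quinn wins 27–10.
  Tanaka vs Rossi: Tanaka wins 27–10.
Copeland scores (wins − losses):
  Ueda: 3 − 0 = 3
  Quinn: 2 − 1 = 1
  Tanaka: 1 − 2 = -1
  Rossi: 0 − 3 = -3
Ueda has the best Copeland score.

Ueda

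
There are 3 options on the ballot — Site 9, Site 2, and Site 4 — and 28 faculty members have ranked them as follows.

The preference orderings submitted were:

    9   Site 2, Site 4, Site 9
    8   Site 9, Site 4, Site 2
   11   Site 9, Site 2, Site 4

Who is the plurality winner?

First-place vote totals:
  Site 9: 19
  Site 2: 9
  Site 4: 0
Site 9 has the most first-place votes.

Site 9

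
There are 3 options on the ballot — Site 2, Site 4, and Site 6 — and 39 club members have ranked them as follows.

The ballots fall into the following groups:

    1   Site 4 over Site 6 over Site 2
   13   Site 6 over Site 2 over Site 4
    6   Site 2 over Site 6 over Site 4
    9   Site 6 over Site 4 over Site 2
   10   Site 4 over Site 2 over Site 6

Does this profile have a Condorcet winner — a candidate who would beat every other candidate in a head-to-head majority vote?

Yes

Head-to-head results (39 voters total):
Site 2 vs Site 4: Site 4 wins 20–19.
Site 2 vs Site 6: Site 6 wins 23–16.
Site 4 vs Site 6: Site 6 wins 28–11.
Site 6 beats each rival — Site 2 (23–16), Site 4 (28–11) — so Site 6 is the Condorcet winner.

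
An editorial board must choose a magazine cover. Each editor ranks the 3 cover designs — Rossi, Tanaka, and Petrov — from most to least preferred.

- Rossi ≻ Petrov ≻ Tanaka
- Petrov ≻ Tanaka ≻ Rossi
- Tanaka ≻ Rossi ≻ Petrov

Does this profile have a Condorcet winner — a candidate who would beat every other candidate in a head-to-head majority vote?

Head-to-head results (3 voters total):
Rossi vs Tanaka: Tanaka wins 2–1.
Rossi vs Petrov: Rossi wins 2–1.
Tanaka vs Petrov: Petrov wins 2–1.
No candidate beats all others: Rossi beats Petrov beats Tanaka beats Rossi, a majority cycle.

No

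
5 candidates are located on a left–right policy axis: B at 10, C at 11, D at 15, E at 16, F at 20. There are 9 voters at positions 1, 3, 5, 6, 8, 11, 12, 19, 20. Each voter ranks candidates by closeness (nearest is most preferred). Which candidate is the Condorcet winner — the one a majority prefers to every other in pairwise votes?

B

With single-peaked preferences on a line, the Condorcet winner is the candidate closest to the median voter.
The median voter (position 8) is closest to B at 10.
Check: B vs C — voters closer to B: 5 of 9.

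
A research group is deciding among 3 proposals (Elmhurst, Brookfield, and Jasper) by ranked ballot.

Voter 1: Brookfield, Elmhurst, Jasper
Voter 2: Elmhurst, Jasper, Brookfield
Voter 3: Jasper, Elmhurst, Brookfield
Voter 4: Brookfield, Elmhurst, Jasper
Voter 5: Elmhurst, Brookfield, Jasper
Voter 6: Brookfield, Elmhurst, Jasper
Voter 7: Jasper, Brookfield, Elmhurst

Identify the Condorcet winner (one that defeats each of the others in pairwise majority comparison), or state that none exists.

Brookfield

Head-to-head results (7 voters total):
Elmhurst vs Brookfield: Brookfield wins 4–3.
Elmhurst vs Jasper: Elmhurst wins 5–2.
Brookfield vs Jasper: Brookfield wins 4–3.
Brookfield beats each rival — Elmhurst (4–3), Jasper (4–3) — so Brookfield is the Condorcet winner.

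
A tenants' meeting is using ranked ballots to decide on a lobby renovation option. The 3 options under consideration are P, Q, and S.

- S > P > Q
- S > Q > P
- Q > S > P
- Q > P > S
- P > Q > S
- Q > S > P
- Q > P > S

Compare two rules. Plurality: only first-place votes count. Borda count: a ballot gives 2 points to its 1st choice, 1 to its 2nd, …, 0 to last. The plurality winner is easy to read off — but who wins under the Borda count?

Plurality first-place counts: P 1, Q 4, S 2 → Q.
Borda totals: P 5, Q 10, S 6 → Q.

Q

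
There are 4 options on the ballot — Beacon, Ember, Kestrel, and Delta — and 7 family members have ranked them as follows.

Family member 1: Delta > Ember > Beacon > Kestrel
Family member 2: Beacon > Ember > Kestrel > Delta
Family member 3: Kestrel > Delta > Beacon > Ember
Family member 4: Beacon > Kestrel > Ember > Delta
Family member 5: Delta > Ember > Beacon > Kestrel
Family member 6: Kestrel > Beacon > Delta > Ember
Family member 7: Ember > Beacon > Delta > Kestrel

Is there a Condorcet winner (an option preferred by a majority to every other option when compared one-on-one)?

Yes

Head-to-head results (7 voters total):
Beacon vs Ember: Beacon wins 4–3.
Beacon vs Kestrel: Beacon wins 5–2.
Beacon vs Delta: Beacon wins 4–3.
Ember vs Kestrel: Ember wins 4–3.
Ember vs Delta: Delta wins 4–3.
Kestrel vs Delta: Kestrel wins 4–3.
Beacon beats each rival — Ember (4–3), Kestrel (5–2), Delta (4–3) — so Beacon is the Condorcet winner.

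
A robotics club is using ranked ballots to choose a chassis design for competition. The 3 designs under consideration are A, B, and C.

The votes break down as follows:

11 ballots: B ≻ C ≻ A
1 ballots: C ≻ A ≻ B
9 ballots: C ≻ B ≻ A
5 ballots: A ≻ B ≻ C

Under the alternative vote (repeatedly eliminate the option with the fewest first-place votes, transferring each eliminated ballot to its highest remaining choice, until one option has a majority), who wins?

B

Round 1: B 11, C 10, A 5. A has the fewest and is eliminated.
Round 2: B 16, C 10. B has a majority.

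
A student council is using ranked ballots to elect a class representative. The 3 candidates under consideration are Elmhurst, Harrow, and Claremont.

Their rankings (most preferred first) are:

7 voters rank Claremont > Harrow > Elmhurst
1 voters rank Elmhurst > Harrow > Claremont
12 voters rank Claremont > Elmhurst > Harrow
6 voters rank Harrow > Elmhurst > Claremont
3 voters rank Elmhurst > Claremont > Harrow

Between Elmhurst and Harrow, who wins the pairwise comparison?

Ballots ranking Elmhurst above Harrow: 1+12+3 = 16.
Ballots ranking Harrow above Elmhurst: 7+6 = 13.
Elmhurst wins the head-to-head, 16–13.

Elmhurst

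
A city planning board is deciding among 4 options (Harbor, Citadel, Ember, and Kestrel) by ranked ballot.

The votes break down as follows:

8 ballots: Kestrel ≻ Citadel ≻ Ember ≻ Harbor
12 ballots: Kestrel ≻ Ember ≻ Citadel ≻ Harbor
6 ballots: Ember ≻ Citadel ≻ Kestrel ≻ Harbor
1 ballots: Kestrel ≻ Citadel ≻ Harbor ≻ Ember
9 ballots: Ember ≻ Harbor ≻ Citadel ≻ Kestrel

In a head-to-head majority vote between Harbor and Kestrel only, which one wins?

Kestrel

Ballots ranking Harbor above Kestrel: 9.
Ballots ranking Kestrel above Harbor: 8+12+6+1 = 27.
Kestrel wins the head-to-head, 27–9.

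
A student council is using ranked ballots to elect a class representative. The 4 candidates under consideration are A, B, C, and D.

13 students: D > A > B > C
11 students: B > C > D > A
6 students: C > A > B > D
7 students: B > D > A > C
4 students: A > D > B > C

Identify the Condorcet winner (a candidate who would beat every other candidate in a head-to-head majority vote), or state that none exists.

There is no Condorcet winner

Head-to-head results (41 voters total):
A vs B: A wins 23–18.
A vs C: A wins 24–17.
A vs D: D wins 31–10.
B vs C: B wins 35–6.
B vs D: B wins 24–17.
C vs D: D wins 24–17.
No candidate beats all others: A beats B beats D beats A, a majority cycle.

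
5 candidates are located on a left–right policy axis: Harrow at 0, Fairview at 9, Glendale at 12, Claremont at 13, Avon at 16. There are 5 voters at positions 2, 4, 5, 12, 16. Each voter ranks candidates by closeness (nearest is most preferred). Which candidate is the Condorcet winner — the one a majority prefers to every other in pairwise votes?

Fairview

With single-peaked preferences on a line, the Condorcet winner is the candidate closest to the median voter.
The median voter (position 5) is closest to Fairview at 9.
Check: Fairview vs Glendale — voters closer to Fairview: 3 of 5.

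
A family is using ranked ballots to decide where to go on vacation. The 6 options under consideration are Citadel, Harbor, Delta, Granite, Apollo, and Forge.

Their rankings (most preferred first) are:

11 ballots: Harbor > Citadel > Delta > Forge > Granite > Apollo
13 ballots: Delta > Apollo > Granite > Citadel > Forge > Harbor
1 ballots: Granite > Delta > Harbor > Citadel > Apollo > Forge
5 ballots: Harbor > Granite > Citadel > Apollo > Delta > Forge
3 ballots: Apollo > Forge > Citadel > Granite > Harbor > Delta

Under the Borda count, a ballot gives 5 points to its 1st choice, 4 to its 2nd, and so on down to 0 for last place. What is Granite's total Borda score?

Borda scores:
  Citadel: 11·4 + 13·2 + 2 + 5·3 + 3·3 = 96
  Harbor: 11·5 + 13·0 + 3 + 5·5 + 3·1 = 86
  Delta: 11·3 + 13·5 + 4 + 5·1 + 3·0 = 107
  Granite: 11·1 + 13·3 + 5 + 5·4 + 3·2 = 81
  Apollo: 11·0 + 13·4 + 1 + 5·2 + 3·5 = 78
  Forge: 11·2 + 13·1 + 0 + 5·0 + 3·4 = 47

81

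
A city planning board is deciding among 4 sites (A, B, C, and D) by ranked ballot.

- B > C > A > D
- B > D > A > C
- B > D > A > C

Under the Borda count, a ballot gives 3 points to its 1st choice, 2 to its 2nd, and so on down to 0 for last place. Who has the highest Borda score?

B

Borda scores:
  A: 1 + 1 + 1 = 3
  B: 3 + 3 + 3 = 9
  C: 2 + 0 + 0 = 2
  D: 0 + 2 + 2 = 4
B has the highest total.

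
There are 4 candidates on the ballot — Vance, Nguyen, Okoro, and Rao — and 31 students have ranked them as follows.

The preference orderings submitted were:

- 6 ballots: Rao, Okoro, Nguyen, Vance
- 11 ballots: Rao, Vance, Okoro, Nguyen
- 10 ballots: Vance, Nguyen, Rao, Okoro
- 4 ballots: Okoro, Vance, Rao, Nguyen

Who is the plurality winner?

First-place vote totals:
  Vance: 10
  Nguyen: 0
  Okoro: 4
  Rao: 17
Rao has the most first-place votes.

Rao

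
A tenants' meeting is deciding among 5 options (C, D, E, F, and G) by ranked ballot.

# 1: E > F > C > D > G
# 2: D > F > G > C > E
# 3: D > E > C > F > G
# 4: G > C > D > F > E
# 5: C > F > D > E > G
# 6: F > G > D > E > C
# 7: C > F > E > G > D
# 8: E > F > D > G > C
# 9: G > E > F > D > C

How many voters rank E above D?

4

Ballots ranking E above D: 4.
Ballots ranking D above E: 5.
So 4 of 9 voters prefer E to D.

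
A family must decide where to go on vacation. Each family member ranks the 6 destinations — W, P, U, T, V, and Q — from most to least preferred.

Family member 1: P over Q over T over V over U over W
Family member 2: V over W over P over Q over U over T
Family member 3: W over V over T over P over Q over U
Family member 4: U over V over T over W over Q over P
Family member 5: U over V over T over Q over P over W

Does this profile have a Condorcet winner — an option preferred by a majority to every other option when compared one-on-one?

Yes

Head-to-head results (5 voters total):
W vs P: W wins 3–2.
W vs U: U wins 3–2.
W vs T: T wins 3–2.
W vs V: V wins 4–1.
W vs Q: W wins 3–2.
P vs U: P wins 3–2.
P vs T: T wins 3–2.
P vs V: V wins 4–1.
P vs Q: P wins 3–2.
U vs T: U wins 3–2.
U vs V: V wins 3–2.
U vs Q: Q wins 3–2.
T vs V: V wins 4–1.
T vs Q: T wins 3–2.
V vs Q: V wins 4–1.
V beats each rival — W (4–1), P (4–1), U (3–2), T (4–1), Q (4–1) — so V is the Condorcet winner.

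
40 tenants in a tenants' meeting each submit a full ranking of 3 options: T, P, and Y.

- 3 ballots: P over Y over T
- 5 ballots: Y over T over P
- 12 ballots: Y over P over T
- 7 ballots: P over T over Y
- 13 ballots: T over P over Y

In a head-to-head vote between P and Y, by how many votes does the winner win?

6

Ballots ranking P above Y: 3+7+13 = 23.
Ballots ranking Y above P: 5+12 = 17.
P wins 23–17, a margin of 6.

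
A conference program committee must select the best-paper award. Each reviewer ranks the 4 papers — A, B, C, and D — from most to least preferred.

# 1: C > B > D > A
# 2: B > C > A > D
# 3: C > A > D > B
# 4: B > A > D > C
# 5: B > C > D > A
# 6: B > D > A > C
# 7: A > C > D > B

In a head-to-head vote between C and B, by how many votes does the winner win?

1

Ballots ranking C above B: 3.
Ballots ranking B above C: 4.
B wins 4–3, a margin of 1.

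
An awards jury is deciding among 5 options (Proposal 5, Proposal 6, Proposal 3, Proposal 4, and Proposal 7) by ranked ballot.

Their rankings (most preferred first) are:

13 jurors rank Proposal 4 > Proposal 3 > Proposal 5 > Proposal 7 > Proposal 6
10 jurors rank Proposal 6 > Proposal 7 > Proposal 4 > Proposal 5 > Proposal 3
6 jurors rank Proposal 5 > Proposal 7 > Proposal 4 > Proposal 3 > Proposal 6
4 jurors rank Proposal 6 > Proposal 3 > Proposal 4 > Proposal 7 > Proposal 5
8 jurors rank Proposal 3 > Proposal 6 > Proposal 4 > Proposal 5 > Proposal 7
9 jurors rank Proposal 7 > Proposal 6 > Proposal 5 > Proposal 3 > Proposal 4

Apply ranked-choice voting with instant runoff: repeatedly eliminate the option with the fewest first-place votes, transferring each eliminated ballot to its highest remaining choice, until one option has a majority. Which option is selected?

Round 1: Proposal 6 14, Proposal 4 13, Proposal 7 9, Proposal 3 8, Proposal 5 6. Proposal 5 has the fewest and is eliminated.
Round 2: Proposal 7 15, Proposal 6 14, Proposal 4 13, Proposal 3 8. Proposal 3 has the fewest and is eliminated.
Round 3: Proposal 6 22, Proposal 7 15, Proposal 4 13. Proposal 4 has the fewest and is eliminated.
Round 4: Proposal 7 28, Proposal 6 22. Proposal 7 has a majority.

Proposal 7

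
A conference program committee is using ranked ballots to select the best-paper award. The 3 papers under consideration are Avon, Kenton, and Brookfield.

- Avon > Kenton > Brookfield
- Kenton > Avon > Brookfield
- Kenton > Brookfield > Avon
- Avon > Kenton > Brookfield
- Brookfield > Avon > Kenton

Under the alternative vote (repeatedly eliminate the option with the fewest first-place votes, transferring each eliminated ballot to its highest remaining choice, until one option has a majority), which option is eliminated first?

Brookfield

Round 1: Avon 2, Kenton 2, Brookfield 1. Brookfield has the fewest and is eliminated.
Round 2: Avon 3, Kenton 2. Avon has a majority.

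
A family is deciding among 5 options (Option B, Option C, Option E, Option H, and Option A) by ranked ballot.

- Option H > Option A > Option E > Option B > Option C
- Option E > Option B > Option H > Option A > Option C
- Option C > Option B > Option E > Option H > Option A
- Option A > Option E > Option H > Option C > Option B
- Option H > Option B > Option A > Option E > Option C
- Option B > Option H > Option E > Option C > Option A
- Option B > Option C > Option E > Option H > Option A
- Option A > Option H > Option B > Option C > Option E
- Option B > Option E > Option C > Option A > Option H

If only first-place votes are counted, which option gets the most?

Option B

First-place vote totals:
  Option B: 3
  Option C: 1
  Option E: 1
  Option H: 2
  Option A: 2
Option B has the most first-place votes.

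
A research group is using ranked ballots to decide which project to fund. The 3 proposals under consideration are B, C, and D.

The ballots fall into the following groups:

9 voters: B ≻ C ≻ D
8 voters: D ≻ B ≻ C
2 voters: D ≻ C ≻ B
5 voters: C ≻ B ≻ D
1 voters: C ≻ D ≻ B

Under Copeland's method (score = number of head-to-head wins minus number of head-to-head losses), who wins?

Pairwise results:
  B vs C: B wins 17–8.
  B vs D: B wins 14–11.
  C vs D: C wins 15–10.
Copeland scores (wins − losses):
  B: 2 − 0 = 2
  C: 1 − 1 = 0
  D: 0 − 2 = -2
B has the best Copeland score.

B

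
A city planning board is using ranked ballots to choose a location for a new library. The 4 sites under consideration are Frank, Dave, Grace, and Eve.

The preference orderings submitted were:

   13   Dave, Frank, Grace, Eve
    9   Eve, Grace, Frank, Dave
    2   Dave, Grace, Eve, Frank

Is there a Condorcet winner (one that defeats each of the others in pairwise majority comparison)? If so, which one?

Head-to-head results (24 voters total):
Frank vs Dave: Dave wins 15–9.
Frank vs Grace: Frank wins 13–11.
Frank vs Eve: Frank wins 13–11.
Dave vs Grace: Dave wins 15–9.
Dave vs Eve: Dave wins 15–9.
Grace vs Eve: Grace wins 15–9.
Dave beats each rival — Frank (15–9), Grace (15–9), Eve (15–9) — so Dave is the Condorcet winner.

Dave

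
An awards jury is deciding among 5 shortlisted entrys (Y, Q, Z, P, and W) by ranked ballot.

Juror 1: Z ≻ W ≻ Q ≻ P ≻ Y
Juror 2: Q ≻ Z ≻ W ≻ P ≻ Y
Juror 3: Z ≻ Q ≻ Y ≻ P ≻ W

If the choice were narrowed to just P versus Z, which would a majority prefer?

Ballots ranking P above Z: 0.
Ballots ranking Z above P: 3.
Z wins the head-to-head, 3–0.

Z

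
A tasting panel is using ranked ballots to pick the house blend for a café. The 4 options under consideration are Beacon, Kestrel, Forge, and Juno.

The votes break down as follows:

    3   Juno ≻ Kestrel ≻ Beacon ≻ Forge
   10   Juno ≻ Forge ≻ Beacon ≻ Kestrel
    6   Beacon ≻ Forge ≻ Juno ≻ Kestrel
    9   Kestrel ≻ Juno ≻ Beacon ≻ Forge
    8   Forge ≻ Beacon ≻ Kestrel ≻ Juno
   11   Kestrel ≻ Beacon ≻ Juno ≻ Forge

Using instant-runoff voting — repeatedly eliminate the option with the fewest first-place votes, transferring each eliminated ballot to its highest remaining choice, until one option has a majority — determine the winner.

Forge

Round 1: Kestrel 20, Juno 13, Forge 8, Beacon 6. Beacon has the fewest and is eliminated.
Round 2: Kestrel 20, Forge 14, Juno 13. Juno has the fewest and is eliminated.
Round 3: Forge 24, Kestrel 23. Forge has a majority.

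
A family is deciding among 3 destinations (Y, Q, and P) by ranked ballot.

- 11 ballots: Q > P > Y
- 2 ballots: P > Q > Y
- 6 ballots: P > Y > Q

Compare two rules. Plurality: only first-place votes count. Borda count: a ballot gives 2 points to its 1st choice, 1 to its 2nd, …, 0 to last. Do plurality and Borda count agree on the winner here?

No

Plurality first-place counts: Y 0, Q 11, P 8 → Q.
Borda totals: Y 6, Q 24, P 27 → P.
The two rules disagree: plurality picks Q, Borda picks P.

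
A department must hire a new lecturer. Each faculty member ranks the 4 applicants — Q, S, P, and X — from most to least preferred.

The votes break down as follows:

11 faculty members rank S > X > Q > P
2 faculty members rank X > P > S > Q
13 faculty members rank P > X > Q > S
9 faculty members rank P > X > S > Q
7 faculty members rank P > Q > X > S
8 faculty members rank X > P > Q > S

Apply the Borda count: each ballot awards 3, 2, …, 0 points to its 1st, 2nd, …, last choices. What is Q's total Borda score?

Borda scores:
  Q: 11·1 + 2·0 + 13·1 + 9·0 + 7·2 + 8·1 = 46
  S: 11·3 + 2·1 + 13·0 + 9·1 + 7·0 + 8·0 = 44
  P: 11·0 + 2·2 + 13·3 + 9·3 + 7·3 + 8·2 = 107
  X: 11·2 + 2·3 + 13·2 + 9·2 + 7·1 + 8·3 = 103

46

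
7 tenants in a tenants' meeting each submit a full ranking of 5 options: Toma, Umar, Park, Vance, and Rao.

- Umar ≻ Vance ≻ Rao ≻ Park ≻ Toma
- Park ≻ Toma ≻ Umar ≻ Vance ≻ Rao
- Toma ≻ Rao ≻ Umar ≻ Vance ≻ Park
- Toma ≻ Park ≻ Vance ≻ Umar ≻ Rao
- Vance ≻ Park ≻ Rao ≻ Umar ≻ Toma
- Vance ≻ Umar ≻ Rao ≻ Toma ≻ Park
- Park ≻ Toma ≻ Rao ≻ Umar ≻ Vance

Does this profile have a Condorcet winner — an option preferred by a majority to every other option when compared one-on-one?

Head-to-head results (7 voters total):
Toma vs Umar: Toma wins 4–3.
Toma vs Park: Park wins 4–3.
Toma vs Vance: Toma wins 4–3.
Toma vs Rao: Toma wins 4–3.
Umar vs Park: Park wins 4–3.
Umar vs Vance: Umar wins 4–3.
Umar vs Rao: Umar wins 4–3.
Park vs Vance: Vance wins 4–3.
Park vs Rao: Park wins 4–3.
Vance vs Rao: Vance wins 5–2.
No candidate beats all others: Toma beats Vance beats Park beats Toma, a majority cycle.

No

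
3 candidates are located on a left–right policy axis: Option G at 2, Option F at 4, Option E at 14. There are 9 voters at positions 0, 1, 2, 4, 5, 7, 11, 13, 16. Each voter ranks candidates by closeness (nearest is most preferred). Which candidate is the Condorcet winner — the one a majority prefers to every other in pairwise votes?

With single-peaked preferences on a line, the Condorcet winner is the candidate closest to the median voter.
The median voter (position 5) is closest to Option F at 4.
Check: Option F vs Option E — voters closer to Option F: 6 of 9.

Option F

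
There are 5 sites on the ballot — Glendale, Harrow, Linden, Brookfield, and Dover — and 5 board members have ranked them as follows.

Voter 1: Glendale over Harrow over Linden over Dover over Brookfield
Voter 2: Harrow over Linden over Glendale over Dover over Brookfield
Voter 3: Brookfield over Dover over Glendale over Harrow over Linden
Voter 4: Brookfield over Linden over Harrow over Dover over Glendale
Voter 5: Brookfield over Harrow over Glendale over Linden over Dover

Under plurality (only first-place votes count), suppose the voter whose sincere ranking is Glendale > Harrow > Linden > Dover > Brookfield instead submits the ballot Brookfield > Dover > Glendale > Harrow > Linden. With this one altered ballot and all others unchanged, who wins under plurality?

First-place totals with the altered ballot: Glendale 0, Harrow 1, Linden 0, Brookfield 4, Dover 0.
The winner is unchanged: still Brookfield.

Brookfield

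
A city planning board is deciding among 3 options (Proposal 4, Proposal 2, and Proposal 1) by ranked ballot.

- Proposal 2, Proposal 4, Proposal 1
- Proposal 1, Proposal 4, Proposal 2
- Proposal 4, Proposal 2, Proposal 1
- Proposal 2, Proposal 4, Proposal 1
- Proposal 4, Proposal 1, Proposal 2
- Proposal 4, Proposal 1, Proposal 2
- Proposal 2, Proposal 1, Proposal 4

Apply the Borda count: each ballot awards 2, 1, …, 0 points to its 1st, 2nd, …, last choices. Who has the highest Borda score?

Borda scores:
  Proposal 4: 1 + 1 + 2 + 1 + 2 + 2 + 0 = 9
  Proposal 2: 2 + 0 + 1 + 2 + 0 + 0 + 2 = 7
  Proposal 1: 0 + 2 + 0 + 0 + 1 + 1 + 1 = 5
Proposal 4 has the highest total.

Proposal 4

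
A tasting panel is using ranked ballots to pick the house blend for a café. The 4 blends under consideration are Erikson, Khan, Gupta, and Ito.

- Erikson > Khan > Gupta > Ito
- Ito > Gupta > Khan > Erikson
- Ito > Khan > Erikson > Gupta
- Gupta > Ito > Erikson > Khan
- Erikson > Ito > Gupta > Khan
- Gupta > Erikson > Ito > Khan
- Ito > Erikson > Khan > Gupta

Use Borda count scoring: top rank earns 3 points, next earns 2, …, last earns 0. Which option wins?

Borda scores:
  Erikson: 3 + 0 + 1 + 1 + 3 + 2 + 2 = 12
  Khan: 2 + 1 + 2 + 0 + 0 + 0 + 1 = 6
  Gupta: 1 + 2 + 0 + 3 + 1 + 3 + 0 = 10
  Ito: 0 + 3 + 3 + 2 + 2 + 1 + 3 = 14
Ito has the highest total.

Ito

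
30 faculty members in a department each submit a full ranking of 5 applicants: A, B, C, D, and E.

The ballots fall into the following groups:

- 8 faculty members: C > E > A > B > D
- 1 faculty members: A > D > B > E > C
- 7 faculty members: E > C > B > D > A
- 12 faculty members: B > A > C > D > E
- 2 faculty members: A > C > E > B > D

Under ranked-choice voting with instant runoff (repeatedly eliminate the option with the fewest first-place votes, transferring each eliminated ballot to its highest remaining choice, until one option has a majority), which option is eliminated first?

Round 1: B 12, C 8, E 7, A 3, D 0. D has the fewest and is eliminated.
Round 2: B 12, C 8, E 7, A 3. A has the fewest and is eliminated.
Round 3: B 13, C 10, E 7. E has the fewest and is eliminated.
Round 4: C 17, B 13. C has a majority.

D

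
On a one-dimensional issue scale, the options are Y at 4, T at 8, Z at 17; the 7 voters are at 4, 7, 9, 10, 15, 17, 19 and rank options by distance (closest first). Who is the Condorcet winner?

T

With single-peaked preferences on a line, the Condorcet winner is the candidate closest to the median voter.
The median voter (position 10) is closest to T at 8.
Check: T vs Y — voters closer to T: 6 of 7.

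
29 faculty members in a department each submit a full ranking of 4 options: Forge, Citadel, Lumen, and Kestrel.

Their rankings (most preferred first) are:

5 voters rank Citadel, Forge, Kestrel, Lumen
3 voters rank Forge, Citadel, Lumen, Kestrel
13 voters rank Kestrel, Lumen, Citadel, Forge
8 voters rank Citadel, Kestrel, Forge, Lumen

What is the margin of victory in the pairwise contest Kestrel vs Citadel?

Ballots ranking Kestrel above Citadel: 13.
Ballots ranking Citadel above Kestrel: 5+3+8 = 16.
Citadel wins 16–13, a margin of 3.

3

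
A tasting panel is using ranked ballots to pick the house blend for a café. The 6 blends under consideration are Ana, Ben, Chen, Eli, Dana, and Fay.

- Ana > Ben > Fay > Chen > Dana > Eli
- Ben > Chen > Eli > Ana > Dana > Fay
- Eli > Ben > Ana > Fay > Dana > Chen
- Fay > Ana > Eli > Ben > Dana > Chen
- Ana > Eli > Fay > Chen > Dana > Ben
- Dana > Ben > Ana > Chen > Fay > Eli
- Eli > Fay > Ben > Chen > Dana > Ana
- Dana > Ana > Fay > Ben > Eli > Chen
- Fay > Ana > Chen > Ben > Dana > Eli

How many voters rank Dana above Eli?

Ballots ranking Dana above Eli: 4.
Ballots ranking Eli above Dana: 5.
So 4 of 9 voters prefer Dana to Eli.

4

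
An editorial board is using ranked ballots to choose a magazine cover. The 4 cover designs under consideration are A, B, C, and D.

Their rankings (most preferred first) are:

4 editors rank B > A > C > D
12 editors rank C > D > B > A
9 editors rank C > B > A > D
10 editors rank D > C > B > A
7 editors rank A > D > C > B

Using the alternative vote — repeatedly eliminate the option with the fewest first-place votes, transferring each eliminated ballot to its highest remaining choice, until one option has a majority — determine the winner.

C

Round 1: C 21, D 10, A 7, B 4. B has the fewest and is eliminated.
Round 2: C 21, A 11, D 10. D has the fewest and is eliminated.
Round 3: C 31, A 11. C has a majority.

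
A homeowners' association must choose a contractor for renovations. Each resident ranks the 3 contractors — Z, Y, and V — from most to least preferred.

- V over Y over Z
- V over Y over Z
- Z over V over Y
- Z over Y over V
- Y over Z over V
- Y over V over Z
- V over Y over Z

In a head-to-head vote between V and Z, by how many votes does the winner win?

Ballots ranking V above Z: 4.
Ballots ranking Z above V: 3.
V wins 4–3, a margin of 1.

1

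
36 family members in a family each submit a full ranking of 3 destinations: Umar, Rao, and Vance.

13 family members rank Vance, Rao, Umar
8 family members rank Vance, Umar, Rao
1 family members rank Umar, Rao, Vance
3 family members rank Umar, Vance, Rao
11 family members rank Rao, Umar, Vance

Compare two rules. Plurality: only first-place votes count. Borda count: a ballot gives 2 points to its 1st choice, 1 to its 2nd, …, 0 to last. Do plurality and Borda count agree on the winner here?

Yes

Plurality first-place counts: Umar 4, Rao 11, Vance 21 → Vance.
Borda totals: Umar 27, Rao 36, Vance 45 → Vance.
The two rules agree on Vance.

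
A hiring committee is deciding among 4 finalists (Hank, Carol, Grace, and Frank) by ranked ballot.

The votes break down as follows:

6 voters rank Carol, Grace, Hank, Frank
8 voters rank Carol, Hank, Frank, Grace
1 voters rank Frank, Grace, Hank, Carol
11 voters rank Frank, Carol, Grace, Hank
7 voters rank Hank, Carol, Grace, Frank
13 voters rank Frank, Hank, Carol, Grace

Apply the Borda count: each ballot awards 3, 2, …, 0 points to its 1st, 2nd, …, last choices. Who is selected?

Carol

Borda scores:
  Hank: 6·1 + 8·2 + 1 + 11·0 + 7·3 + 13·2 = 70
  Carol: 6·3 + 8·3 + 0 + 11·2 + 7·2 + 13·1 = 91
  Grace: 6·2 + 8·0 + 2 + 11·1 + 7·1 + 13·0 = 32
  Frank: 6·0 + 8·1 + 3 + 11·3 + 7·0 + 13·3 = 83
Carol has the highest total.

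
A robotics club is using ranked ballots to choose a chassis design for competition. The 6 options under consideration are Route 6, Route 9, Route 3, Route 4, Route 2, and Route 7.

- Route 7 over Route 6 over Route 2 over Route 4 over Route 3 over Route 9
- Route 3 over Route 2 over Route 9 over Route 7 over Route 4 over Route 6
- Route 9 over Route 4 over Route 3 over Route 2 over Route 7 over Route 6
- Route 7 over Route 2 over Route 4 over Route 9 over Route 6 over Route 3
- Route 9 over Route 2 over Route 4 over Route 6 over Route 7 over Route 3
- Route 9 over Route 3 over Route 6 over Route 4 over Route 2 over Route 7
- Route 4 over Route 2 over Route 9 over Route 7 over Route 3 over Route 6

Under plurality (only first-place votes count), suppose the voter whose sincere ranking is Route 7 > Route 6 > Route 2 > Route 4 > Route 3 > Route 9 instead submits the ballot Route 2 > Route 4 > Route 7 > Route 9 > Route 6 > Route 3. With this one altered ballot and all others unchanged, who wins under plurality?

First-place totals with the altered ballot: Route 6 0, Route 9 3, Route 3 1, Route 4 1, Route 2 1, Route 7 1.
The winner is unchanged: still Route 9.

Route 9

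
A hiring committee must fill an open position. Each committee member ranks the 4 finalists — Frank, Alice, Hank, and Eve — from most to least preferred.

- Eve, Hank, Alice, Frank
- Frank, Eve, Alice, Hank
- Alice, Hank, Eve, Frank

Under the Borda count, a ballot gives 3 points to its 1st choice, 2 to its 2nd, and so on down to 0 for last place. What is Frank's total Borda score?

3

Borda scores:
  Frank: 0 + 3 + 0 = 3
  Alice: 1 + 1 + 3 = 5
  Hank: 2 + 0 + 2 = 4
  Eve: 3 + 2 + 1 = 6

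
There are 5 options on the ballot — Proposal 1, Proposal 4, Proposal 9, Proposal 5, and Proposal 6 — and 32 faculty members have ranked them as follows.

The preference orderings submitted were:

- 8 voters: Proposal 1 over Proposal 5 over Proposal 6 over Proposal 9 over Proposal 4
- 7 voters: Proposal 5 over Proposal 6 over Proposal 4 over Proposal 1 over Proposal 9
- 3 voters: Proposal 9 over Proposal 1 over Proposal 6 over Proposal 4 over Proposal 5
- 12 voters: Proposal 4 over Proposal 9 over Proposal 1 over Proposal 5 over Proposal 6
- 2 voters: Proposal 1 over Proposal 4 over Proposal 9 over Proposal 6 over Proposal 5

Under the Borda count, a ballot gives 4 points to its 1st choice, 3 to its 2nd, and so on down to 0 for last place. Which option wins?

Borda scores:
  Proposal 1: 8·4 + 7·1 + 3·3 + 12·2 + 2·4 = 80
  Proposal 4: 8·0 + 7·2 + 3·1 + 12·4 + 2·3 = 71
  Proposal 9: 8·1 + 7·0 + 3·4 + 12·3 + 2·2 = 60
  Proposal 5: 8·3 + 7·4 + 3·0 + 12·1 + 2·0 = 64
  Proposal 6: 8·2 + 7·3 + 3·2 + 12·0 + 2·1 = 45
Proposal 1 has the highest total.

Proposal 1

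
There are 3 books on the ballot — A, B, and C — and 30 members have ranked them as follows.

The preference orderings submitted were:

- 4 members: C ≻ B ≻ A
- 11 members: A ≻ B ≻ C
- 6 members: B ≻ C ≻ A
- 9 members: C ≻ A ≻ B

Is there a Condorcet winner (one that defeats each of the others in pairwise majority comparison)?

Head-to-head results (30 voters total):
A vs B: A wins 20–10.
A vs C: C wins 19–11.
B vs C: B wins 17–13.
No candidate beats all others: A beats B beats C beats A, a majority cycle.

No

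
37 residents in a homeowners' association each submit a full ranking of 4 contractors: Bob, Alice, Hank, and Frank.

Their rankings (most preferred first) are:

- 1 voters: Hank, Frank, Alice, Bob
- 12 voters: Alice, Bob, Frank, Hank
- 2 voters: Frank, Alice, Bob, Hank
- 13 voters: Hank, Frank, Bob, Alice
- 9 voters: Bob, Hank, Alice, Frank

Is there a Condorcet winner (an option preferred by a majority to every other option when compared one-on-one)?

Yes

Head-to-head results (37 voters total):
Bob vs Alice: Bob wins 22–15.
Bob vs Hank: Bob wins 23–14.
Bob vs Frank: Bob wins 21–16.
Alice vs Hank: Hank wins 23–14.
Alice vs Frank: Alice wins 21–16.
Hank vs Frank: Hank wins 23–14.
Bob beats each rival — Alice (22–15), Hank (23–14), Frank (21–16) — so Bob is the Condorcet winner.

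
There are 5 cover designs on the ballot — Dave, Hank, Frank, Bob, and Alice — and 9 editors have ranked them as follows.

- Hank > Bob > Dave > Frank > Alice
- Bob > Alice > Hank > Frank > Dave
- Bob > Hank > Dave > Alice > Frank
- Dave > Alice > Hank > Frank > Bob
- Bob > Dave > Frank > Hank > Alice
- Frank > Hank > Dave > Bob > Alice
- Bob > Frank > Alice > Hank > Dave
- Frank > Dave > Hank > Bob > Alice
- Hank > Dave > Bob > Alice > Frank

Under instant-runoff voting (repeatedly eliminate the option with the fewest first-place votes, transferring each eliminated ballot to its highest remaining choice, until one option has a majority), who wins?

Hank

Round 1: Bob 4, Hank 2, Frank 2, Dave 1, Alice 0. Alice has the fewest and is eliminated.
Round 2: Bob 4, Hank 2, Frank 2, Dave 1. Dave has the fewest and is eliminated.
Round 3: Bob 4, Hank 3, Frank 2. Frank has the fewest and is eliminated.
Round 4: Hank 5, Bob 4. Hank has a majority.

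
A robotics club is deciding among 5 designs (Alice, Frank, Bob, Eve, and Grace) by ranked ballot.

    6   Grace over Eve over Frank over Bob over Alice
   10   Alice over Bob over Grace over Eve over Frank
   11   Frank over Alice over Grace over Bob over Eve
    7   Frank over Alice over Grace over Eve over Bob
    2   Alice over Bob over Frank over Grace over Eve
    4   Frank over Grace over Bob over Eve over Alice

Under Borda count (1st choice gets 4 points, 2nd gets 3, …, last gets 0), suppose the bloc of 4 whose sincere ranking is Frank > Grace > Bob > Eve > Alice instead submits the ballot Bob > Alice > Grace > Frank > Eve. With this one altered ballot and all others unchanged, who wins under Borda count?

Borda totals with the altered ballot: Alice 114, Frank 92, Bob 69, Eve 35, Grace 90.
The switch changes the winner from Frank to Alice.

Alice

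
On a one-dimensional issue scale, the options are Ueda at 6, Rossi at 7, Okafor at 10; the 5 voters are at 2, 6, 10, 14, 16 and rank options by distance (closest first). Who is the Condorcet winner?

Okafor

With single-peaked preferences on a line, the Condorcet winner is the candidate closest to the median voter.
The median voter (position 10) is closest to Okafor at 10.
Check: Okafor vs Rossi — voters closer to Okafor: 3 of 5.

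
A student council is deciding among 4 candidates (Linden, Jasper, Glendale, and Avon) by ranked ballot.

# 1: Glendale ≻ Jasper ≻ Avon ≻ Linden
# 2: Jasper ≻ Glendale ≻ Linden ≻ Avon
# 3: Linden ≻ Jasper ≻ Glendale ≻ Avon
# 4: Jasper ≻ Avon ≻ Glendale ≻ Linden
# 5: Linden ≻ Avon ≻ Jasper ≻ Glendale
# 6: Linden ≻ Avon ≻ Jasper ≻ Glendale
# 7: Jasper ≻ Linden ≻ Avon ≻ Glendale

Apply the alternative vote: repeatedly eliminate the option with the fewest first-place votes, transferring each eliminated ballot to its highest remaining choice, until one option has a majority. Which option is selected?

Jasper

Round 1: Linden 3, Jasper 3, Glendale 1, Avon 0. Avon has the fewest and is eliminated.
Round 2: Linden 3, Jasper 3, Glendale 1. Glendale has the fewest and is eliminated.
Round 3: Jasper 4, Linden 3. Jasper has a majority.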